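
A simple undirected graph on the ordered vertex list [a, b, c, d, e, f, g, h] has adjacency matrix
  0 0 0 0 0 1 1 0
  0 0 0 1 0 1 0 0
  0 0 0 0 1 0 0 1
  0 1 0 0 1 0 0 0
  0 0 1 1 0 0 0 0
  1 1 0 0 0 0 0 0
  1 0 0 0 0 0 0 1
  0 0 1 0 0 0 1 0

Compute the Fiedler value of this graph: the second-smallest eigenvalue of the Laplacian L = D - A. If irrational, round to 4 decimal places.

0.5858

With the vertex order [a, b, c, d, e, f, g, h], the degrees are [2, 2, 2, 2, 2, 2, 2, 2], giving D = diag(2, 2, 2, 2, 2, 2, 2, 2) and L = D - A. The sorted Laplacian eigenvalues are [0, 0.5858, 0.5858, 2, 2, 3.4142, 3.4142, 4]; the algebraic connectivity is the second entry, 0.5858. The eigenvalues sum to 16, which equals trace(L) = 2|E|. By the matrix-tree theorem the graph has (1/8) * product of the nonzero eigenvalues = 8 spanning trees.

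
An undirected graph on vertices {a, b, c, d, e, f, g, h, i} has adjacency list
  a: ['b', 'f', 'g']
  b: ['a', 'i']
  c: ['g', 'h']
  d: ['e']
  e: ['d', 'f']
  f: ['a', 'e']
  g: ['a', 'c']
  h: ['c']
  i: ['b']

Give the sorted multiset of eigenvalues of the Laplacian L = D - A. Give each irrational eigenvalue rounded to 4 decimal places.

[0, 0.1981, 0.3004, 1, 1.5550, 2.2391, 3, 3.2470, 4.4605]

With the vertex order [a, b, c, d, e, f, g, h, i], the degrees are [3, 2, 2, 1, 2, 2, 2, 1, 1], giving D = diag(3, 2, 2, 1, 2, 2, 2, 1, 1) and L = D - A. L is symmetric positive semidefinite, so every eigenvalue is real and nonnegative. By the matrix-tree theorem the graph has (1/9) * product of the nonzero eigenvalues = 1 spanning tree. There is one zero in the spectrum, matching the 1 component.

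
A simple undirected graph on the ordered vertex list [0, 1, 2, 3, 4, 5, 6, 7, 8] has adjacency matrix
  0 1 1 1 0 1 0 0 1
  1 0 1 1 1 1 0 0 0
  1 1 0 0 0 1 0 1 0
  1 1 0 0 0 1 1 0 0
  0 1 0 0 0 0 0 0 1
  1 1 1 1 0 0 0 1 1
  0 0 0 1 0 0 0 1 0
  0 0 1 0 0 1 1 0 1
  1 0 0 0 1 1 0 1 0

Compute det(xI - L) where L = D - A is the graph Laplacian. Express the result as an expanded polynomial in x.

Each diagonal entry of L is the vertex degree and each off-diagonal entry is -1 where an edge is present, 0 otherwise; in the order [0, 1, 2, 3, 4, 5, 6, 7, 8] the diagonal is [5, 5, 4, 4, 2, 6, 2, 4, 4]. Computing det(xI - L) by cofactor expansion (or equivalently via sum-over-permutations) gives x^9 - 36x^8 + 551x^7 - 4668x^6 + 23855x^5 - 74996x^4 + 141017x^3 - 144296x^2 + 61200x. The constant term is 0 because L is singular (the all-ones vector lies in its kernel).

x^9 - 36x^8 + 551x^7 - 4668x^6 + 23855x^5 - 74996x^4 + 141017x^3 - 144296x^2 + 61200x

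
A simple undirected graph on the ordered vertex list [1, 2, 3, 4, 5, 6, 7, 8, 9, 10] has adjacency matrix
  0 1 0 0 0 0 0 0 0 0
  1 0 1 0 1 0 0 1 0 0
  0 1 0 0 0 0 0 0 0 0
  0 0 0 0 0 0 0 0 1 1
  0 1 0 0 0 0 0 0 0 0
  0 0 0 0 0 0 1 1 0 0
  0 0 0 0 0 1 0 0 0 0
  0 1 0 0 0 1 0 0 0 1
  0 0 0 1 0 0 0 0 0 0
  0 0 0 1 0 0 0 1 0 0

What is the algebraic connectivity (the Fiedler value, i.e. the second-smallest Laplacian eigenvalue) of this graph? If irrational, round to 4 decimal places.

Each diagonal entry of L is the vertex degree and each off-diagonal entry is -1 where an edge is present, 0 otherwise; in the order [1, 2, 3, 4, 5, 6, 7, 8, 9, 10] the diagonal is [1, 4, 1, 2, 1, 2, 1, 3, 1, 2]. The sorted Laplacian eigenvalues are [0, 0.2022, 0.3155, 1, 1, 1.1966, 2.1319, 3.0460, 3.8027, 5.3051]; the algebraic connectivity is the second entry, 0.2022. The eigenvalues sum to 18, which equals trace(L) = 2|E|. By the matrix-tree theorem the graph has (1/10) * product of the nonzero eigenvalues = 1 spanning tree.

0.2022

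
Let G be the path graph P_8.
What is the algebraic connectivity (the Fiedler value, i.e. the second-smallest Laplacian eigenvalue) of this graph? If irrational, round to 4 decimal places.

0.1522

The graph has 8 vertices and degree multiset [2, 2, 2, 2, 2, 2, 1, 1]; D is the diagonal matrix of degrees and L = D - A. The sorted Laplacian eigenvalues are [0, 0.1522, 0.5858, 1.2346, 2, 2.7654, 3.4142, 3.8478]; the algebraic connectivity is the second entry, 0.1522. The largest eigenvalue, 3.8478, is at most the vertex count 8.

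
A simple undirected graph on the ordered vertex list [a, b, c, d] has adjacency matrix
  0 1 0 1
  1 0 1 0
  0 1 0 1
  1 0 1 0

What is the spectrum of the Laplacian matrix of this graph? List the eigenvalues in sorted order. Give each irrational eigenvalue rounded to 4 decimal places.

[0, 2, 2, 4]

Reading degrees in the order [a, b, c, d] gives [2, 2, 2, 2]; set D = diag(2, 2, 2, 2) and form L = D - A. Diagonalising L (or applying a numerical eigensolver to the 4x4 matrix) gives the spectrum above. The single zero eigenvalue shows the graph is connected. The largest eigenvalue, 4, is at most the vertex count 4. By the matrix-tree theorem the graph has (1/4) * product of the nonzero eigenvalues = 4 spanning trees.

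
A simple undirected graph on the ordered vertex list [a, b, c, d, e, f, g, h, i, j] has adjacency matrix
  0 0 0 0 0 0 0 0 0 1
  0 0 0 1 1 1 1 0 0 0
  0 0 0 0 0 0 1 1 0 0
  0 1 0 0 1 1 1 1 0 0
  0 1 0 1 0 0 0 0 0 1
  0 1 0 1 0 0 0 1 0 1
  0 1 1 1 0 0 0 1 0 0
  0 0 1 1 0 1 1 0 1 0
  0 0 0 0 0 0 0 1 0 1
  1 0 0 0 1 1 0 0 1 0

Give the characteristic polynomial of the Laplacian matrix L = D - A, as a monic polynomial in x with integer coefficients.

x^10 - 34x^9 + 495x^8 - 4032x^7 + 20140x^6 - 63554x^5 + 125686x^4 - 148768x^3 + 94512x^2 - 24110x

Each diagonal entry of L is the vertex degree and each off-diagonal entry is -1 where an edge is present, 0 otherwise; in the order [a, b, c, d, e, f, g, h, i, j] the diagonal is [1, 4, 2, 5, 3, 4, 4, 5, 2, 4]. Computing det(xI - L) by cofactor expansion (or equivalently via sum-over-permutations) gives x^10 - 34x^9 + 495x^8 - 4032x^7 + 20140x^6 - 63554x^5 + 125686x^4 - 148768x^3 + 94512x^2 - 24110x. Since p(0) = det(-L) = 0, x divides p(x). By the matrix-tree theorem the graph has (1/10) * product of the nonzero eigenvalues = 2411 spanning trees.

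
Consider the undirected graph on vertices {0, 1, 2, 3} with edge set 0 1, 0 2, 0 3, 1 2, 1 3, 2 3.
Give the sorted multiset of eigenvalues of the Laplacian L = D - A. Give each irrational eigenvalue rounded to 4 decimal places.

With the vertex order [0, 1, 2, 3], the degrees are [3, 3, 3, 3], giving D = diag(3, 3, 3, 3) and L = D - A. Since every row of L sums to 0, the all-ones vector is in the kernel and 0 is an eigenvalue. The single zero eigenvalue shows the graph is connected.

[0, 4, 4, 4]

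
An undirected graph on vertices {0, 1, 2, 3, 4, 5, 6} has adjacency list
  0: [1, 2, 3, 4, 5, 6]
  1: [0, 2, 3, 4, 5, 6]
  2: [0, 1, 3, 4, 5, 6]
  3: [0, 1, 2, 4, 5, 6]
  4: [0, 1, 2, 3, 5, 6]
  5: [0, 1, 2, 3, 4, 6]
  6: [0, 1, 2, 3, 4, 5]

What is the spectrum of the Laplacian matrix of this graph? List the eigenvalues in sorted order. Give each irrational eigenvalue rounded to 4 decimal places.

[0, 7, 7, 7, 7, 7, 7]

Each diagonal entry of L is the vertex degree and each off-diagonal entry is -1 where an edge is present, 0 otherwise; in the order [0, 1, 2, 3, 4, 5, 6] the diagonal is [6, 6, 6, 6, 6, 6, 6]. Diagonalising L (or applying a numerical eigensolver to the 7x7 matrix) gives the spectrum above. There is one zero in the spectrum, matching the 1 component.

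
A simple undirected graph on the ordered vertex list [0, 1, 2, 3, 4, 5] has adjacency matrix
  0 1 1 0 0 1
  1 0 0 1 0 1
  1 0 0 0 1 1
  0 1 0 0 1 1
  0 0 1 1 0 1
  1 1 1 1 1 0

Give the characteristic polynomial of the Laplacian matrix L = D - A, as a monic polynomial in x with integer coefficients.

Reading degrees in the order [0, 1, 2, 3, 4, 5] gives [3, 3, 3, 3, 3, 5]; set D = diag(3, 3, 3, 3, 3, 5) and form L = D - A. L has integer entries, so p(x) = det(xI - L) has integer coefficients. Expanding the determinant yields x^6 - 20x^5 + 155x^4 - 580x^3 + 1045x^2 - 726x. Since p(0) = det(-L) = 0, x divides p(x). There is one zero in the spectrum, matching the 1 component.

x^6 - 20x^5 + 155x^4 - 580x^3 + 1045x^2 - 726x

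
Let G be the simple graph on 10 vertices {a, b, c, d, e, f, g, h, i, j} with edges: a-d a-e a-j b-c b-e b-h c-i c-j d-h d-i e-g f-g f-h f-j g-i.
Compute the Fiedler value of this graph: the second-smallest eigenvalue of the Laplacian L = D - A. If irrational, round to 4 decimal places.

2

Reading degrees in the order [a, b, c, d, e, f, g, h, i, j] gives [3, 3, 3, 3, 3, 3, 3, 3, 3, 3]; set D = diag(3, 3, 3, 3, 3, 3, 3, 3, 3, 3) and form L = D - A. Computing the eigenvalues of L and sorting gives [0, 2, 2, 2, 2, 2, 5, 5, 5, 5]. The Fiedler value lambda_2 = 2 is strictly positive, so the graph is connected. The eigenvalues sum to 30, which equals trace(L) = 2|E|.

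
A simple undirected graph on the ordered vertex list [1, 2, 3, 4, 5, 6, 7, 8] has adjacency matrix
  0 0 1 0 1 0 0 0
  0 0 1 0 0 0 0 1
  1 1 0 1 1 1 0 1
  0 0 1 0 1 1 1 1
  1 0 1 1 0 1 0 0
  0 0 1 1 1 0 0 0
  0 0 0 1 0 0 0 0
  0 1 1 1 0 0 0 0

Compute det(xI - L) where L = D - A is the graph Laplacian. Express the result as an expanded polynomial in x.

x^8 - 26x^7 + 273x^6 - 1488x^5 + 4505x^4 - 7504x^3 + 6312x^2 - 2056x

Reading degrees in the order [1, 2, 3, 4, 5, 6, 7, 8] gives [2, 2, 6, 5, 4, 3, 1, 3]; set D = diag(2, 2, 6, 5, 4, 3, 1, 3) and form L = D - A. L has integer entries, so p(x) = det(xI - L) has integer coefficients. Expanding the determinant yields x^8 - 26x^7 + 273x^6 - 1488x^5 + 4505x^4 - 7504x^3 + 6312x^2 - 2056x. The coefficient of x^7 equals -trace(L) = -26, matching the sum of degrees. By the matrix-tree theorem the graph has (1/8) * product of the nonzero eigenvalues = 257 spanning trees.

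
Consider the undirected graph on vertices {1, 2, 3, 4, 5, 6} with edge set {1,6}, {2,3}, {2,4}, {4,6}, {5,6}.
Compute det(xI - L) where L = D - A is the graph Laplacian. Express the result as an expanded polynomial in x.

x^6 - 10x^5 + 35x^4 - 52x^3 + 32x^2 - 6x

Reading degrees in the order [1, 2, 3, 4, 5, 6] gives [1, 2, 1, 2, 1, 3]; set D = diag(1, 2, 1, 2, 1, 3) and form L = D - A. L has integer entries, so p(x) = det(xI - L) has integer coefficients. Expanding the determinant yields x^6 - 10x^5 + 35x^4 - 52x^3 + 32x^2 - 6x. The coefficient of x^5 equals -trace(L) = -10, matching the sum of degrees. There is one zero in the spectrum, matching the 1 component.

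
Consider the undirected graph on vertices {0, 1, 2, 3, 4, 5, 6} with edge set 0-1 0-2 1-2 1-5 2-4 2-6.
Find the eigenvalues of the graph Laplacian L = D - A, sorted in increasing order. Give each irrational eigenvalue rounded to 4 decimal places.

Each diagonal entry of L is the vertex degree and each off-diagonal entry is -1 where an edge is present, 0 otherwise; in the order [0, 1, 2, 3, 4, 5, 6] the diagonal is [2, 3, 4, 0, 1, 1, 1]. L is symmetric positive semidefinite, so every eigenvalue is real and nonnegative. The 2 zero eigenvalues correspond to the 2 connected components. There are 2 zeros in the spectrum, matching the 2 components.

[0, 0, 0.6314, 1, 1.4738, 3.7877, 5.1071]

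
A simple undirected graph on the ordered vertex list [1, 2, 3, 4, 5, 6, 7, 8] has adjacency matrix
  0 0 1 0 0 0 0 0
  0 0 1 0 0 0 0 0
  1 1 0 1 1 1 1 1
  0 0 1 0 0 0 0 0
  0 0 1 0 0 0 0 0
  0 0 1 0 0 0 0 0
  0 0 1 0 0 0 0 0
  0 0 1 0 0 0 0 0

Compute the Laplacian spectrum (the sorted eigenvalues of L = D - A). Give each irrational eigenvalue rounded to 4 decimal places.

[0, 1, 1, 1, 1, 1, 1, 8]

Reading degrees in the order [1, 2, 3, 4, 5, 6, 7, 8] gives [1, 1, 7, 1, 1, 1, 1, 1]; set D = diag(1, 1, 7, 1, 1, 1, 1, 1) and form L = D - A. Since every row of L sums to 0, the all-ones vector is in the kernel and 0 is an eigenvalue. There is one zero in the spectrum, matching the 1 component.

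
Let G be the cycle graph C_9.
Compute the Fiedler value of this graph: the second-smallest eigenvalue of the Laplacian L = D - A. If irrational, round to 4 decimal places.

0.4679

The graph has 9 vertices and degree multiset [2, 2, 2, 2, 2, 2, 2, 2, 2]; D is the diagonal matrix of degrees and L = D - A. Computing the eigenvalues of L and sorting gives [0, 0.4679, 0.4679, 1.6527, 1.6527, 3, 3, 3.8794, 3.8794]. The Fiedler value lambda_2 = 0.4679 is strictly positive, so the graph is connected. The largest eigenvalue, 3.8794, is at most the vertex count 9.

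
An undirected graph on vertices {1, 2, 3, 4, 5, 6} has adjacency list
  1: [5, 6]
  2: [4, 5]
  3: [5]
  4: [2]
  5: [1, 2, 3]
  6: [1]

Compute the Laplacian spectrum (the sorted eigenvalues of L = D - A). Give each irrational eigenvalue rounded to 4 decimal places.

[0, 0.3820, 0.6972, 2, 2.6180, 4.3028]

With the vertex order [1, 2, 3, 4, 5, 6], the degrees are [2, 2, 1, 1, 3, 1], giving D = diag(2, 2, 1, 1, 3, 1) and L = D - A. L is symmetric positive semidefinite, so every eigenvalue is real and nonnegative. By the matrix-tree theorem the graph has (1/6) * product of the nonzero eigenvalues = 1 spanning tree. There is one zero in the spectrum, matching the 1 component.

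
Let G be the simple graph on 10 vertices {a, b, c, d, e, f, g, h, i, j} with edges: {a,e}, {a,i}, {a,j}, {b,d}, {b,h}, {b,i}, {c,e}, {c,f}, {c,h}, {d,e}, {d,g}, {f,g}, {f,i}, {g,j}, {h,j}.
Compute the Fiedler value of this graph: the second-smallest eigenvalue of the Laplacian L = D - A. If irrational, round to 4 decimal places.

Each diagonal entry of L is the vertex degree and each off-diagonal entry is -1 where an edge is present, 0 otherwise; in the order [a, b, c, d, e, f, g, h, i, j] the diagonal is [3, 3, 3, 3, 3, 3, 3, 3, 3, 3]. The smallest Laplacian eigenvalue is always 0. The next one, lambda_2 = 2, measures how hard the graph is to disconnect: larger values mean better connectivity.

2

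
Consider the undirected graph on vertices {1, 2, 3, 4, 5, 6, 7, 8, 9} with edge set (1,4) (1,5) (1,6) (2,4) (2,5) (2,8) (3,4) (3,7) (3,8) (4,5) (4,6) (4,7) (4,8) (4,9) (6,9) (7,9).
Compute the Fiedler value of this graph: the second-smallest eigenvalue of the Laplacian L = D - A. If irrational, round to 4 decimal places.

Each diagonal entry of L is the vertex degree and each off-diagonal entry is -1 where an edge is present, 0 otherwise; in the order [1, 2, 3, 4, 5, 6, 7, 8, 9] the diagonal is [3, 3, 3, 8, 3, 3, 3, 3, 3]. Computing the eigenvalues of L and sorting gives [0, 1.5858, 1.5858, 3, 3, 4.4142, 4.4142, 5, 9]. The Fiedler value lambda_2 = 1.5858 is strictly positive, so the graph is connected. The eigenvalues sum to 32, which equals trace(L) = 2|E|.

1.5858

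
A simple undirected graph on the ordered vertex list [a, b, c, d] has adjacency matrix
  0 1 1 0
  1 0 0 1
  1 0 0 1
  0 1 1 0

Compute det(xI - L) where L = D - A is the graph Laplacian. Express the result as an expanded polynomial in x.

x^4 - 8x^3 + 20x^2 - 16x

With the vertex order [a, b, c, d], the degrees are [2, 2, 2, 2], giving D = diag(2, 2, 2, 2) and L = D - A. The eigenvalues of L are [0, 2, 2, 4]; the characteristic polynomial is the product of (x - lambda_i), which multiplies out to x^4 - 8x^3 + 20x^2 - 16x. Since p(0) = det(-L) = 0, x divides p(x).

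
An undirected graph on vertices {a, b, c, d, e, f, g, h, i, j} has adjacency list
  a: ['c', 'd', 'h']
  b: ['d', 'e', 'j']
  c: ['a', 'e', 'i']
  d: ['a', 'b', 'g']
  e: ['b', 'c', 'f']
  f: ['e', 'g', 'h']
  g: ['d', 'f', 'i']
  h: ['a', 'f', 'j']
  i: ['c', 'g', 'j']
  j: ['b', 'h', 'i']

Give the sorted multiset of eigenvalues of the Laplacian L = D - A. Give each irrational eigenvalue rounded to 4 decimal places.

With the vertex order [a, b, c, d, e, f, g, h, i, j], the degrees are [3, 3, 3, 3, 3, 3, 3, 3, 3, 3], giving D = diag(3, 3, 3, 3, 3, 3, 3, 3, 3, 3) and L = D - A. L is symmetric positive semidefinite, so every eigenvalue is real and nonnegative. There is one zero in the spectrum, matching the 1 component.

[0, 2, 2, 2, 2, 2, 5, 5, 5, 5]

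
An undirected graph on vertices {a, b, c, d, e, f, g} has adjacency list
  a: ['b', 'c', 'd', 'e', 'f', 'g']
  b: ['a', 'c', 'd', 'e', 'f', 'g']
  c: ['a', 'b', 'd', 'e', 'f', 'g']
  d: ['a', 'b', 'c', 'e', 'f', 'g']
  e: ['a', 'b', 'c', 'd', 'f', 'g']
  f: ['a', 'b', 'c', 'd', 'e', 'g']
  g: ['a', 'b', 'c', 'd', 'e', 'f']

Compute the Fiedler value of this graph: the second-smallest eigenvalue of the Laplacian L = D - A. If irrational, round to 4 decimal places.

Reading degrees in the order [a, b, c, d, e, f, g] gives [6, 6, 6, 6, 6, 6, 6]; set D = diag(6, 6, 6, 6, 6, 6, 6) and form L = D - A. The sorted Laplacian eigenvalues are [0, 7, 7, 7, 7, 7, 7]; the algebraic connectivity is the second entry, 7. The largest eigenvalue, 7, is at most the vertex count 7. The eigenvalues sum to 42, which equals trace(L) = 2|E|.

7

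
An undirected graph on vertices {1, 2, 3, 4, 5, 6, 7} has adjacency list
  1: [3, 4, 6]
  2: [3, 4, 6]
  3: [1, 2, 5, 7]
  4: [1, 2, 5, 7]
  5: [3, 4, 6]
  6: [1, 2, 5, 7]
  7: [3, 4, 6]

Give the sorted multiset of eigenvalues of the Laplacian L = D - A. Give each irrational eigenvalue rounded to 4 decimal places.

Reading degrees in the order [1, 2, 3, 4, 5, 6, 7] gives [3, 3, 4, 4, 3, 4, 3]; set D = diag(3, 3, 4, 4, 3, 4, 3) and form L = D - A. The multiplicity of 0 as a Laplacian eigenvalue equals the number of connected components. There is one zero in the spectrum, matching the 1 component.

[0, 3, 3, 3, 4, 4, 7]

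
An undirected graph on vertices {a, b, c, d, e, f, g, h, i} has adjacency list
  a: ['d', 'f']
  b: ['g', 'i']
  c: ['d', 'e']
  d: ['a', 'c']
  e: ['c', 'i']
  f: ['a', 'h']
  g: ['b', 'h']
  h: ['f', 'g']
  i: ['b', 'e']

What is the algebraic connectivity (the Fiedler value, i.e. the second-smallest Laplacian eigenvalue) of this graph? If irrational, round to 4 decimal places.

0.4679

With the vertex order [a, b, c, d, e, f, g, h, i], the degrees are [2, 2, 2, 2, 2, 2, 2, 2, 2], giving D = diag(2, 2, 2, 2, 2, 2, 2, 2, 2) and L = D - A. Computing the eigenvalues of L and sorting gives [0, 0.4679, 0.4679, 1.6527, 1.6527, 3, 3, 3.8794, 3.8794]. The Fiedler value lambda_2 = 0.4679 is strictly positive, so the graph is connected.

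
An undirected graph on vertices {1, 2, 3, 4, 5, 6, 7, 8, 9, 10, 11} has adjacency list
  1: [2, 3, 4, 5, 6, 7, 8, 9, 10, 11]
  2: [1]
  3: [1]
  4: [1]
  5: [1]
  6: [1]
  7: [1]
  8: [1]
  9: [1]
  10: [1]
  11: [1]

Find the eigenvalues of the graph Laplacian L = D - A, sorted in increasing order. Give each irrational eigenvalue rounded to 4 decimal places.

[0, 1, 1, 1, 1, 1, 1, 1, 1, 1, 11]

With the vertex order [1, 2, 3, 4, 5, 6, 7, 8, 9, 10, 11], the degrees are [10, 1, 1, 1, 1, 1, 1, 1, 1, 1, 1], giving D = diag(10, 1, 1, 1, 1, 1, 1, 1, 1, 1, 1) and L = D - A. Diagonalising L (or applying a numerical eigensolver to the 11x11 matrix) gives the spectrum above. The largest eigenvalue, 11, is at most the vertex count 11.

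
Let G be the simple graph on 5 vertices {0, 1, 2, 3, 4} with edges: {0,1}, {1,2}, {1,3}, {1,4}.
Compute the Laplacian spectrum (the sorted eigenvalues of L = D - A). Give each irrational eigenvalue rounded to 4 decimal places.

Each diagonal entry of L is the vertex degree and each off-diagonal entry is -1 where an edge is present, 0 otherwise; in the order [0, 1, 2, 3, 4] the diagonal is [1, 4, 1, 1, 1]. The multiplicity of 0 as a Laplacian eigenvalue equals the number of connected components. The single zero eigenvalue shows the graph is connected. By the matrix-tree theorem the graph has (1/5) * product of the nonzero eigenvalues = 1 spanning tree.

[0, 1, 1, 1, 5]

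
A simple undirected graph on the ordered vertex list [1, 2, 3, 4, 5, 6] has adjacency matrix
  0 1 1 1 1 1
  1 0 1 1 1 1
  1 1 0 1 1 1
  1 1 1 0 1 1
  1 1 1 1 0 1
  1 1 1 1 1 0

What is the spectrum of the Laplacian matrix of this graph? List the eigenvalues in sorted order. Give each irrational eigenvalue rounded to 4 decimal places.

[0, 6, 6, 6, 6, 6]

Each diagonal entry of L is the vertex degree and each off-diagonal entry is -1 where an edge is present, 0 otherwise; in the order [1, 2, 3, 4, 5, 6] the diagonal is [5, 5, 5, 5, 5, 5]. L is symmetric positive semidefinite, so every eigenvalue is real and nonnegative. The largest eigenvalue, 6, is at most the vertex count 6.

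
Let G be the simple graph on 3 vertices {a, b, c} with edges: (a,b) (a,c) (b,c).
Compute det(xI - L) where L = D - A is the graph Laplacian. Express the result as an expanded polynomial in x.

x^3 - 6x^2 + 9x

With the vertex order [a, b, c], the degrees are [2, 2, 2], giving D = diag(2, 2, 2) and L = D - A. Computing det(xI - L) by cofactor expansion (or equivalently via sum-over-permutations) gives x^3 - 6x^2 + 9x. The coefficient of x^2 equals -trace(L) = -6, matching the sum of degrees. By the matrix-tree theorem the graph has (1/3) * product of the nonzero eigenvalues = 3 spanning trees.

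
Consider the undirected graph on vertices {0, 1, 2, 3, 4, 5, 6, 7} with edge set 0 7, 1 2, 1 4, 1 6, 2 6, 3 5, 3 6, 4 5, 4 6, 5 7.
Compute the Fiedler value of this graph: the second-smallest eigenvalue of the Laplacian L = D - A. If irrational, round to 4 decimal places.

0.3485

Reading degrees in the order [0, 1, 2, 3, 4, 5, 6, 7] gives [1, 3, 2, 2, 3, 3, 4, 2]; set D = diag(1, 3, 2, 2, 3, 3, 4, 2) and form L = D - A. Computing the eigenvalues of L and sorting gives [0, 0.3485, 1.3137, 2.2246, 2.5464, 3.7404, 4.4387, 5.3876]. The Fiedler value lambda_2 = 0.3485 is strictly positive, so the graph is connected. There is one zero in the spectrum, matching the 1 component.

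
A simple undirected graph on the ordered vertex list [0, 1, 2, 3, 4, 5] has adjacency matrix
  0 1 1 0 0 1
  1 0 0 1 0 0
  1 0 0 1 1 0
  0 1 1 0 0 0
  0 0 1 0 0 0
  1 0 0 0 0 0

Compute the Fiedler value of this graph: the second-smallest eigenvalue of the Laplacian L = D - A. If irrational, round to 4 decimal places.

Reading degrees in the order [0, 1, 2, 3, 4, 5] gives [3, 2, 3, 2, 1, 1]; set D = diag(3, 2, 3, 2, 1, 1) and form L = D - A. Computing the eigenvalues of L and sorting gives [0, 0.6571, 1, 2.5293, 3, 4.8136]. The Fiedler value lambda_2 = 0.6571 is strictly positive, so the graph is connected.

0.6571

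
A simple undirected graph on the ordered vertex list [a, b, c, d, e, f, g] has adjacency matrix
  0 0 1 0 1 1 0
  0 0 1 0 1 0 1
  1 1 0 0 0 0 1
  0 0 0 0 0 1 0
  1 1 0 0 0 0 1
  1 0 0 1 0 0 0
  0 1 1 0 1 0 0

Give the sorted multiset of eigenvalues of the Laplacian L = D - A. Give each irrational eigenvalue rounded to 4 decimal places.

[0, 0.3983, 2, 3, 3.3399, 4, 5.2618]

Reading degrees in the order [a, b, c, d, e, f, g] gives [3, 3, 3, 1, 3, 2, 3]; set D = diag(3, 3, 3, 1, 3, 2, 3) and form L = D - A. Since every row of L sums to 0, the all-ones vector is in the kernel and 0 is an eigenvalue. The single zero eigenvalue shows the graph is connected.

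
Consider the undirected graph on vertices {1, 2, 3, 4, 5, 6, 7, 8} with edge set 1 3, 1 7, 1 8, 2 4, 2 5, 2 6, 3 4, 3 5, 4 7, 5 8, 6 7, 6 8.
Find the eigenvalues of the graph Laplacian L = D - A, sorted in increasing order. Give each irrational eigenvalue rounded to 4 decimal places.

Reading degrees in the order [1, 2, 3, 4, 5, 6, 7, 8] gives [3, 3, 3, 3, 3, 3, 3, 3]; set D = diag(3, 3, 3, 3, 3, 3, 3, 3) and form L = D - A. The multiplicity of 0 as a Laplacian eigenvalue equals the number of connected components. The single zero eigenvalue shows the graph is connected. There is one zero in the spectrum, matching the 1 component.

[0, 2, 2, 2, 4, 4, 4, 6]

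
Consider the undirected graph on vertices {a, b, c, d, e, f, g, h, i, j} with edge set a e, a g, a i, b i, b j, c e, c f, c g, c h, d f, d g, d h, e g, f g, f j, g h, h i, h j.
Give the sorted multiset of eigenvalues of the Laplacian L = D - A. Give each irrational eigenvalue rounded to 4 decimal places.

[0, 1.1567, 1.7096, 2.7505, 3.4695, 3.6927, 4.3600, 5, 6.4688, 7.3923]

Each diagonal entry of L is the vertex degree and each off-diagonal entry is -1 where an edge is present, 0 otherwise; in the order [a, b, c, d, e, f, g, h, i, j] the diagonal is [3, 2, 4, 3, 3, 4, 6, 5, 3, 3]. Since every row of L sums to 0, the all-ones vector is in the kernel and 0 is an eigenvalue. By the matrix-tree theorem the graph has (1/10) * product of the nonzero eigenvalues = 7264 spanning trees.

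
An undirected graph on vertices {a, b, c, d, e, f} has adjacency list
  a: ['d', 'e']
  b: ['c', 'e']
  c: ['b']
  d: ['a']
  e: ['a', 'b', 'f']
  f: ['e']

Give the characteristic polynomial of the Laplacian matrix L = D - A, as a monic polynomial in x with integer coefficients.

Reading degrees in the order [a, b, c, d, e, f] gives [2, 2, 1, 1, 3, 1]; set D = diag(2, 2, 1, 1, 3, 1) and form L = D - A. L has integer entries, so p(x) = det(xI - L) has integer coefficients. Expanding the determinant yields x^6 - 10x^5 + 35x^4 - 52x^3 + 31x^2 - 6x. The constant term is 0 because L is singular (the all-ones vector lies in its kernel). There is one zero in the spectrum, matching the 1 component.

x^6 - 10x^5 + 35x^4 - 52x^3 + 31x^2 - 6x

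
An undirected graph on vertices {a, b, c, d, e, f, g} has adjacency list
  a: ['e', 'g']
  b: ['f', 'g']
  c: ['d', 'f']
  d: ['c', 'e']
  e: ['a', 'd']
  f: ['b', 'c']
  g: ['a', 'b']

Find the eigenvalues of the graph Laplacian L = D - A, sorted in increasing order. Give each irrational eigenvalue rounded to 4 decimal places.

Reading degrees in the order [a, b, c, d, e, f, g] gives [2, 2, 2, 2, 2, 2, 2]; set D = diag(2, 2, 2, 2, 2, 2, 2) and form L = D - A. L is symmetric positive semidefinite, so every eigenvalue is real and nonnegative. The single zero eigenvalue shows the graph is connected. There is one zero in the spectrum, matching the 1 component.

[0, 0.7530, 0.7530, 2.4450, 2.4450, 3.8019, 3.8019]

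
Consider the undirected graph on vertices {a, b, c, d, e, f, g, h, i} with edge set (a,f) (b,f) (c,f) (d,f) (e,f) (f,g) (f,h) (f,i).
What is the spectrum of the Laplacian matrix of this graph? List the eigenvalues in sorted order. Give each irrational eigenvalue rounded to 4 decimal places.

[0, 1, 1, 1, 1, 1, 1, 1, 9]

Reading degrees in the order [a, b, c, d, e, f, g, h, i] gives [1, 1, 1, 1, 1, 8, 1, 1, 1]; set D = diag(1, 1, 1, 1, 1, 8, 1, 1, 1) and form L = D - A. Since every row of L sums to 0, the all-ones vector is in the kernel and 0 is an eigenvalue. By the matrix-tree theorem the graph has (1/9) * product of the nonzero eigenvalues = 1 spanning tree.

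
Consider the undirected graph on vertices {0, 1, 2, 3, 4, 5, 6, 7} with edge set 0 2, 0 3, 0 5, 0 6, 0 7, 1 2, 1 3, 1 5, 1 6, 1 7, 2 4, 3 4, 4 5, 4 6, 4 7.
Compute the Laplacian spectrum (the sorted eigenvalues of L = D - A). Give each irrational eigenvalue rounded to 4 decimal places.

[0, 3, 3, 3, 3, 5, 5, 8]

Reading degrees in the order [0, 1, 2, 3, 4, 5, 6, 7] gives [5, 5, 3, 3, 5, 3, 3, 3]; set D = diag(5, 5, 3, 3, 5, 3, 3, 3) and form L = D - A. The multiplicity of 0 as a Laplacian eigenvalue equals the number of connected components. The single zero eigenvalue shows the graph is connected. There is one zero in the spectrum, matching the 1 component.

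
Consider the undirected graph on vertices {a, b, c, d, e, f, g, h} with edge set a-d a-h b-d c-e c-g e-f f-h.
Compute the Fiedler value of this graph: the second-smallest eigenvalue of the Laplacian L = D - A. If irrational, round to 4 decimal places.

Each diagonal entry of L is the vertex degree and each off-diagonal entry is -1 where an edge is present, 0 otherwise; in the order [a, b, c, d, e, f, g, h] the diagonal is [2, 1, 2, 2, 2, 2, 1, 2]. Computing the eigenvalues of L and sorting gives [0, 0.1522, 0.5858, 1.2346, 2, 2.7654, 3.4142, 3.8478]. The Fiedler value lambda_2 = 0.1522 is strictly positive, so the graph is connected.

0.1522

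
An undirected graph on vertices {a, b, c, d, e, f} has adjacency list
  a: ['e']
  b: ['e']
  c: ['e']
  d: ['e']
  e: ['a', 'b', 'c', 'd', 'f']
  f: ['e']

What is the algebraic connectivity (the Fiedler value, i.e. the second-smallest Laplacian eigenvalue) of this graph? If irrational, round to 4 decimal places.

Reading degrees in the order [a, b, c, d, e, f] gives [1, 1, 1, 1, 5, 1]; set D = diag(1, 1, 1, 1, 5, 1) and form L = D - A. The smallest Laplacian eigenvalue is always 0. The next one, lambda_2 = 1, measures how hard the graph is to disconnect: larger values mean better connectivity.

1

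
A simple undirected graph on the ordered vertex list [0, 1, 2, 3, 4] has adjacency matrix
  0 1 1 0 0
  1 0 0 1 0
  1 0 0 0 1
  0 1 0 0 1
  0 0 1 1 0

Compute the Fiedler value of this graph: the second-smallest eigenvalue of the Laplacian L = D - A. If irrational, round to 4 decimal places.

1.3820

Each diagonal entry of L is the vertex degree and each off-diagonal entry is -1 where an edge is present, 0 otherwise; in the order [0, 1, 2, 3, 4] the diagonal is [2, 2, 2, 2, 2]. The sorted Laplacian eigenvalues are [0, 1.3820, 1.3820, 3.6180, 3.6180]; the algebraic connectivity is the second entry, 1.3820. The largest eigenvalue, 3.6180, is at most the vertex count 5. By the matrix-tree theorem the graph has (1/5) * product of the nonzero eigenvalues = 5 spanning trees.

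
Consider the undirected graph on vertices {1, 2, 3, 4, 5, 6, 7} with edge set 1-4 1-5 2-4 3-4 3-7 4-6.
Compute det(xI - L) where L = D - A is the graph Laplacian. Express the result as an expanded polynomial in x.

Each diagonal entry of L is the vertex degree and each off-diagonal entry is -1 where an edge is present, 0 otherwise; in the order [1, 2, 3, 4, 5, 6, 7] the diagonal is [2, 1, 2, 4, 1, 1, 1]. L has integer entries, so p(x) = det(xI - L) has integer coefficients. Expanding the determinant yields x^7 - 12x^6 + 52x^5 - 104x^4 + 100x^3 - 44x^2 + 7x. Since p(0) = det(-L) = 0, x divides p(x). The eigenvalues sum to 12, which equals trace(L) = 2|E|.

x^7 - 12x^6 + 52x^5 - 104x^4 + 100x^3 - 44x^2 + 7x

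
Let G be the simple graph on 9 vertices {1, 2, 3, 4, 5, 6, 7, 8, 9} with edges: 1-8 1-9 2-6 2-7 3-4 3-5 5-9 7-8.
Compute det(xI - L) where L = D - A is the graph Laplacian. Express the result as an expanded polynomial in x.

x^9 - 16x^8 + 105x^7 - 364x^6 + 715x^5 - 792x^4 + 462x^3 - 120x^2 + 9x

Reading degrees in the order [1, 2, 3, 4, 5, 6, 7, 8, 9] gives [2, 2, 2, 1, 2, 1, 2, 2, 2]; set D = diag(2, 2, 2, 1, 2, 1, 2, 2, 2) and form L = D - A. Computing det(xI - L) by cofactor expansion (or equivalently via sum-over-permutations) gives x^9 - 16x^8 + 105x^7 - 364x^6 + 715x^5 - 792x^4 + 462x^3 - 120x^2 + 9x. The constant term is 0 because L is singular (the all-ones vector lies in its kernel). The eigenvalues sum to 16, which equals trace(L) = 2|E|. By the matrix-tree theorem the graph has (1/9) * product of the nonzero eigenvalues = 1 spanning tree.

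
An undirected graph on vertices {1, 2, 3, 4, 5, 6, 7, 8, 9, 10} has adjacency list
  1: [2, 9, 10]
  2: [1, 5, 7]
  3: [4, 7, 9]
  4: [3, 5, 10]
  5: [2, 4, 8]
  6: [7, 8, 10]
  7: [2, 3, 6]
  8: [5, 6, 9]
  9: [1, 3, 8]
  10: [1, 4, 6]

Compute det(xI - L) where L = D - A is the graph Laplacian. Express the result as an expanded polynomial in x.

Each diagonal entry of L is the vertex degree and each off-diagonal entry is -1 where an edge is present, 0 otherwise; in the order [1, 2, 3, 4, 5, 6, 7, 8, 9, 10] the diagonal is [3, 3, 3, 3, 3, 3, 3, 3, 3, 3]. The eigenvalues of L are [0, 2, 2, 2, 2, 2, 5, 5, 5, 5]; the characteristic polynomial is the product of (x - lambda_i), which multiplies out to x^10 - 30x^9 + 390x^8 - 2880x^7 + 13305x^6 - 39882x^5 + 77640x^4 - 94800x^3 + 66000x^2 - 20000x. Since p(0) = det(-L) = 0, x divides p(x). The largest eigenvalue, 5, is at most the vertex count 10.

x^10 - 30x^9 + 390x^8 - 2880x^7 + 13305x^6 - 39882x^5 + 77640x^4 - 94800x^3 + 66000x^2 - 20000x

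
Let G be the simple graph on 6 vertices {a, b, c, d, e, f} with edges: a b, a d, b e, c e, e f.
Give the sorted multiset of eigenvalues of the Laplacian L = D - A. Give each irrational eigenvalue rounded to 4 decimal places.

With the vertex order [a, b, c, d, e, f], the degrees are [2, 2, 1, 1, 3, 1], giving D = diag(2, 2, 1, 1, 3, 1) and L = D - A. Diagonalising L (or applying a numerical eigensolver to the 6x6 matrix) gives the spectrum above. The single zero eigenvalue shows the graph is connected. By the matrix-tree theorem the graph has (1/6) * product of the nonzero eigenvalues = 1 spanning tree.

[0, 0.3249, 1, 1.4608, 3, 4.2143]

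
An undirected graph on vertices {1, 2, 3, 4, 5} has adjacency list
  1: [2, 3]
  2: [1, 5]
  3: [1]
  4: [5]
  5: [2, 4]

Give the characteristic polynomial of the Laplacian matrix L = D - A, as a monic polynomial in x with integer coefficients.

With the vertex order [1, 2, 3, 4, 5], the degrees are [2, 2, 1, 1, 2], giving D = diag(2, 2, 1, 1, 2) and L = D - A. Computing det(xI - L) by cofactor expansion (or equivalently via sum-over-permutations) gives x^5 - 8x^4 + 21x^3 - 20x^2 + 5x. Since p(0) = det(-L) = 0, x divides p(x). By the matrix-tree theorem the graph has (1/5) * product of the nonzero eigenvalues = 1 spanning tree. The eigenvalues sum to 8, which equals trace(L) = 2|E|.

x^5 - 8x^4 + 21x^3 - 20x^2 + 5x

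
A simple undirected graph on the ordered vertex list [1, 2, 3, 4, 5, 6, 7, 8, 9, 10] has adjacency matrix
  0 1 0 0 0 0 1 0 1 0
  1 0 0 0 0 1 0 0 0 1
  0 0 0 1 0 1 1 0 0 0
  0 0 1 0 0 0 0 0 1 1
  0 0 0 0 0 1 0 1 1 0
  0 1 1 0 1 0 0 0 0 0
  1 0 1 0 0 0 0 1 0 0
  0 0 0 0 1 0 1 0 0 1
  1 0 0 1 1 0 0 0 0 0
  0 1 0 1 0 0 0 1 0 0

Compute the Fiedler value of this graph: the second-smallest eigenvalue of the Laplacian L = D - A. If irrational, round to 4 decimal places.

2

Each diagonal entry of L is the vertex degree and each off-diagonal entry is -1 where an edge is present, 0 otherwise; in the order [1, 2, 3, 4, 5, 6, 7, 8, 9, 10] the diagonal is [3, 3, 3, 3, 3, 3, 3, 3, 3, 3]. Computing the eigenvalues of L and sorting gives [0, 2, 2, 2, 2, 2, 5, 5, 5, 5]. The Fiedler value lambda_2 = 2 is strictly positive, so the graph is connected. The eigenvalues sum to 30, which equals trace(L) = 2|E|.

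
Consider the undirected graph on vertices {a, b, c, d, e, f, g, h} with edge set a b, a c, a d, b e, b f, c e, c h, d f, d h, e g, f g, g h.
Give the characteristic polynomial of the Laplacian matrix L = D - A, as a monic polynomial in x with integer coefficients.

x^8 - 24x^7 + 240x^6 - 1296x^5 + 4080x^4 - 7488x^3 + 7424x^2 - 3072x

With the vertex order [a, b, c, d, e, f, g, h], the degrees are [3, 3, 3, 3, 3, 3, 3, 3], giving D = diag(3, 3, 3, 3, 3, 3, 3, 3) and L = D - A. Computing det(xI - L) by cofactor expansion (or equivalently via sum-over-permutations) gives x^8 - 24x^7 + 240x^6 - 1296x^5 + 4080x^4 - 7488x^3 + 7424x^2 - 3072x. Since p(0) = det(-L) = 0, x divides p(x).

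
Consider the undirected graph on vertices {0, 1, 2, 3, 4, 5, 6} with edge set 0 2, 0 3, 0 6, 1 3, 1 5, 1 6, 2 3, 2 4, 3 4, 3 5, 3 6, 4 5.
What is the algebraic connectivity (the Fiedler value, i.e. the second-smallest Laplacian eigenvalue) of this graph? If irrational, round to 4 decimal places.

2

Reading degrees in the order [0, 1, 2, 3, 4, 5, 6] gives [3, 3, 3, 6, 3, 3, 3]; set D = diag(3, 3, 3, 6, 3, 3, 3) and form L = D - A. The sorted Laplacian eigenvalues are [0, 2, 2, 4, 4, 5, 7]; the algebraic connectivity is the second entry, 2. There is one zero in the spectrum, matching the 1 component. The largest eigenvalue, 7, is at most the vertex count 7.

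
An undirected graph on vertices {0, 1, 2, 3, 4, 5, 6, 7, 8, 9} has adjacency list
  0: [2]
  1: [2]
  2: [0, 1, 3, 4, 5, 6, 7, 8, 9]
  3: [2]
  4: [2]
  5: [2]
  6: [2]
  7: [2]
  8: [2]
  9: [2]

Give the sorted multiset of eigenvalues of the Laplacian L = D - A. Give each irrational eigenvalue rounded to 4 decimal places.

[0, 1, 1, 1, 1, 1, 1, 1, 1, 10]

With the vertex order [0, 1, 2, 3, 4, 5, 6, 7, 8, 9], the degrees are [1, 1, 9, 1, 1, 1, 1, 1, 1, 1], giving D = diag(1, 1, 9, 1, 1, 1, 1, 1, 1, 1) and L = D - A. Diagonalising L (or applying a numerical eigensolver to the 10x10 matrix) gives the spectrum above.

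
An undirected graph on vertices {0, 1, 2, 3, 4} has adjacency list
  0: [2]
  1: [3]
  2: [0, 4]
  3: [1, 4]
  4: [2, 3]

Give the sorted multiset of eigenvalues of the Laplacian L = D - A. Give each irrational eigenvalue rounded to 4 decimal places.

[0, 0.3820, 1.3820, 2.6180, 3.6180]

With the vertex order [0, 1, 2, 3, 4], the degrees are [1, 1, 2, 2, 2], giving D = diag(1, 1, 2, 2, 2) and L = D - A. Diagonalising L (or applying a numerical eigensolver to the 5x5 matrix) gives the spectrum above. The single zero eigenvalue shows the graph is connected. The largest eigenvalue, 3.6180, is at most the vertex count 5.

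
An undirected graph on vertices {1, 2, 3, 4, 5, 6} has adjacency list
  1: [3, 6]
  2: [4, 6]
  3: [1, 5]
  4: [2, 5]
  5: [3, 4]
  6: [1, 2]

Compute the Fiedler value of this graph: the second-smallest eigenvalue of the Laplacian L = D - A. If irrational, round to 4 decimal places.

1

Each diagonal entry of L is the vertex degree and each off-diagonal entry is -1 where an edge is present, 0 otherwise; in the order [1, 2, 3, 4, 5, 6] the diagonal is [2, 2, 2, 2, 2, 2]. Computing the eigenvalues of L and sorting gives [0, 1, 1, 3, 3, 4]. The Fiedler value lambda_2 = 1 is strictly positive, so the graph is connected.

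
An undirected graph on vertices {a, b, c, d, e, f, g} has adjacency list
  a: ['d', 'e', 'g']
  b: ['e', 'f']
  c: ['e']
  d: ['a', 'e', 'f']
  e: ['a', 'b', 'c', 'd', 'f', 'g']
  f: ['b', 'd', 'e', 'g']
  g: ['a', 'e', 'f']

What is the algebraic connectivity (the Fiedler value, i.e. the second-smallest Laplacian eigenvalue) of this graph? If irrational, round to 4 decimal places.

Each diagonal entry of L is the vertex degree and each off-diagonal entry is -1 where an edge is present, 0 otherwise; in the order [a, b, c, d, e, f, g] the diagonal is [3, 2, 1, 3, 6, 4, 3]. The smallest Laplacian eigenvalue is always 0. The next one, lambda_2 = 1, measures how hard the graph is to disconnect: larger values mean better connectivity. The eigenvalues sum to 22, which equals trace(L) = 2|E|.

1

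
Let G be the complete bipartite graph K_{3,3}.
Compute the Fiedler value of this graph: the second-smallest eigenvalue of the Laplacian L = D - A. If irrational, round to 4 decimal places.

3

The graph has 6 vertices and degree multiset [3, 3, 3, 3, 3, 3]; D is the diagonal matrix of degrees and L = D - A. The smallest Laplacian eigenvalue is always 0. The next one, lambda_2 = 3, measures how hard the graph is to disconnect: larger values mean better connectivity.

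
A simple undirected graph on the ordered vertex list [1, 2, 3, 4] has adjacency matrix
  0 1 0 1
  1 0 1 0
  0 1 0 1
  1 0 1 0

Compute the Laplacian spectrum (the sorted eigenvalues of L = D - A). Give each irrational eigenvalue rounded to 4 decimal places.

Reading degrees in the order [1, 2, 3, 4] gives [2, 2, 2, 2]; set D = diag(2, 2, 2, 2) and form L = D - A. Since every row of L sums to 0, the all-ones vector is in the kernel and 0 is an eigenvalue. The single zero eigenvalue shows the graph is connected. There is one zero in the spectrum, matching the 1 component. The eigenvalues sum to 8, which equals trace(L) = 2|E|.

[0, 2, 2, 4]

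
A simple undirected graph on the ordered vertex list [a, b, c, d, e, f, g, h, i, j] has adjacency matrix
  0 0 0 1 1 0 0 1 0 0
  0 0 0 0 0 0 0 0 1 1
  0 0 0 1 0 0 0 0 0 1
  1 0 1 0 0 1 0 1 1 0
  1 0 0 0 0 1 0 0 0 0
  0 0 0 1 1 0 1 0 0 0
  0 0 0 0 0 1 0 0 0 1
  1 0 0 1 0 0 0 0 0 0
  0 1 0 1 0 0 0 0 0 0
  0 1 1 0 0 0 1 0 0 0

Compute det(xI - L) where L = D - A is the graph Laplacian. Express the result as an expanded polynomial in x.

Reading degrees in the order [a, b, c, d, e, f, g, h, i, j] gives [3, 2, 2, 5, 2, 3, 2, 2, 2, 3]; set D = diag(3, 2, 2, 5, 2, 3, 2, 2, 2, 3) and form L = D - A. L has integer entries, so p(x) = det(xI - L) has integer coefficients. Expanding the determinant yields x^10 - 26x^9 + 287x^8 - 1762x^7 + 6614x^6 - 15696x^5 + 23473x^4 - 21252x^3 + 10524x^2 - 2160x. Since p(0) = det(-L) = 0, x divides p(x). The eigenvalues sum to 26, which equals trace(L) = 2|E|. There is one zero in the spectrum, matching the 1 component.

x^10 - 26x^9 + 287x^8 - 1762x^7 + 6614x^6 - 15696x^5 + 23473x^4 - 21252x^3 + 10524x^2 - 2160x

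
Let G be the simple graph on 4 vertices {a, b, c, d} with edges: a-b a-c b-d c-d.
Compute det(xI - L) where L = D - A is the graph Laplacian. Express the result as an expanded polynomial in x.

With the vertex order [a, b, c, d], the degrees are [2, 2, 2, 2], giving D = diag(2, 2, 2, 2) and L = D - A. Computing det(xI - L) by cofactor expansion (or equivalently via sum-over-permutations) gives x^4 - 8x^3 + 20x^2 - 16x. Since p(0) = det(-L) = 0, x divides p(x). The largest eigenvalue, 4, is at most the vertex count 4.

x^4 - 8x^3 + 20x^2 - 16x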